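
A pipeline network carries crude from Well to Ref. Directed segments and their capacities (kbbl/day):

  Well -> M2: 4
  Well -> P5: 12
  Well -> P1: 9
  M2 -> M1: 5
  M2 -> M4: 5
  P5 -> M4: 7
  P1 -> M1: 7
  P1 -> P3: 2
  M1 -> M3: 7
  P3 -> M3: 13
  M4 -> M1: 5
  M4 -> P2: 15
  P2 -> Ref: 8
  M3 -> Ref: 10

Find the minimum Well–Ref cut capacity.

17

Augment Well→M2→M1→M3→Ref: bottleneck 4, flow now 4.
Augment Well→P5→M4→P2→Ref: bottleneck 7, flow now 11.
Augment Well→P1→M1→M3→Ref: bottleneck 3, flow now 14.
Augment Well→P1→P3→M3→Ref: bottleneck 2, flow now 16.
Augment Well→P1→M1→M2→M4→P2→Ref: bottleneck 1, flow now 17. (uses reverse residual edge)
No augmenting path remains; maximum flow = 17.
By max-flow min-cut, the minimum cut capacity equals the max flow.
In the residual graph, reachable from Well: {Well, M2, P5, P1, M1, M4, P2}.
Min-cut edges: P1→P3 (2), M1→M3 (7), P2→Ref (8); capacity 2 + 7 + 8 = 17.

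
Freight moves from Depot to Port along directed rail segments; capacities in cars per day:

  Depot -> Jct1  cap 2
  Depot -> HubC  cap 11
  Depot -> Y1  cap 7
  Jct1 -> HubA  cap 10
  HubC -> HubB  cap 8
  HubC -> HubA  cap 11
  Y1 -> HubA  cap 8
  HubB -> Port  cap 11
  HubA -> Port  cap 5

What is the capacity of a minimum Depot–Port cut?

Augment Depot→Jct1→HubA→Port: bottleneck 2, flow now 2.
Augment Depot→HubC→HubB→Port: bottleneck 8, flow now 10.
Augment Depot→HubC→HubA→Port: bottleneck 3, flow now 13.
No augmenting path remains; maximum flow = 13.
By max-flow min-cut, the minimum cut capacity equals the max flow.
In the residual graph, reachable from Depot: {Depot, Jct1, HubC, Y1, HubA}.
Min-cut edges: HubC→HubB (8), HubA→Port (5); capacity 8 + 5 = 13.

13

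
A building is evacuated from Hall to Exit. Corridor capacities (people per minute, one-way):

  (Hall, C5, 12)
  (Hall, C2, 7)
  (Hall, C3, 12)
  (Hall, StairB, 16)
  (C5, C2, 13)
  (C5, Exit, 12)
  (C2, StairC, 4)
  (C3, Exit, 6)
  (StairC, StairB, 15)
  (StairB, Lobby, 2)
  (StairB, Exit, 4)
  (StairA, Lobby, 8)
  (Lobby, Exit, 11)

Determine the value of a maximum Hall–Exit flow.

Augment Hall→C5→Exit: bottleneck 12, flow now 12.
Augment Hall→C3→Exit: bottleneck 6, flow now 18.
Augment Hall→StairB→Exit: bottleneck 4, flow now 22.
Augment Hall→StairB→Lobby→Exit: bottleneck 2, flow now 24.
No augmenting path remains; maximum flow = 24.
In the residual graph, reachable from Hall: {Hall, C2, C3, StairC, StairB}.
Min-cut edges: Hall→C5 (12), C3→Exit (6), StairB→Lobby (2), StairB→Exit (4); capacity 12 + 6 + 2 + 4 = 24.
This cut is saturated, so no flow can exceed 24.

24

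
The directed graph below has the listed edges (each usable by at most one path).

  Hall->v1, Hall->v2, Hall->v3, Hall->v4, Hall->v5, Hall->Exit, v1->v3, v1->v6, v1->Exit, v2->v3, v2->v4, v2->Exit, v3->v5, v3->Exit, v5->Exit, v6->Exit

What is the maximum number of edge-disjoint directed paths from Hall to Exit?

5

Assign every edge capacity 1; by Menger, the answer equals the max flow.
Path Hall→Exit (+1); total 1.
Path Hall→v1→Exit (+1); total 2.
Path Hall→v2→Exit (+1); total 3.
Path Hall→v3→Exit (+1); total 4.
Path Hall→v5→Exit (+1); total 5.
No residual Hall→Exit path; max flow = 5.
Certifying cut of size 5: {Hall→Exit, Hall→v1, Hall→v2, Hall→v3, Hall→v5}.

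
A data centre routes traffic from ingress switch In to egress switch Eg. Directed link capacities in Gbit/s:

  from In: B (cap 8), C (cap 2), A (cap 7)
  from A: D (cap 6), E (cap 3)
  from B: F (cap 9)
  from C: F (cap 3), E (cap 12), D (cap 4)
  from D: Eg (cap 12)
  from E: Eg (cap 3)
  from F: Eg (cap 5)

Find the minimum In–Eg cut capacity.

Augment In→A→D→Eg: bottleneck 6, flow now 6.
Augment In→A→E→Eg: bottleneck 1, flow now 7.
Augment In→B→F→Eg: bottleneck 5, flow now 12.
Augment In→C→D→Eg: bottleneck 2, flow now 14.
No augmenting path remains; maximum flow = 14.
By max-flow min-cut, the minimum cut capacity equals the max flow.
In the residual graph, reachable from In: {In, B, F}.
Min-cut edges: In→A (7), In→C (2), F→Eg (5); capacity 7 + 2 + 5 = 14.

14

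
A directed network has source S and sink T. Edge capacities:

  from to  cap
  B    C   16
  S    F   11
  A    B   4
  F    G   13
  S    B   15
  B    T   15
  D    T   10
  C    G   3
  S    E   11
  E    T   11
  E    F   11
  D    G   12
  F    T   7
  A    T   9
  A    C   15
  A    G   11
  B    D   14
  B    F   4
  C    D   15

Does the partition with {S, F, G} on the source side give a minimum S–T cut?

Given cut capacity: 15 + 11 + 7 = 33.
Augment S→B→T: bottleneck 15, flow now 15.
Augment S→E→T: bottleneck 11, flow now 26.
Augment S→F→T: bottleneck 7, flow now 33.
No augmenting path remains; maximum flow = 33.
Cut capacity 33 equals the max flow, so it is a minimum cut.

Yes — it is a minimum cut (capacity 33).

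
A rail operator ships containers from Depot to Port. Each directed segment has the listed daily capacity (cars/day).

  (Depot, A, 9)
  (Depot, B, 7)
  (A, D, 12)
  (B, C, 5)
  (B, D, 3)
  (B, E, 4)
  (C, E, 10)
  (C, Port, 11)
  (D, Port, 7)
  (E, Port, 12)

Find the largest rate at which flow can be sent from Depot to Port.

14

Augment Depot→A→D→Port: bottleneck 7, flow now 7.
Augment Depot→B→C→Port: bottleneck 5, flow now 12.
Augment Depot→B→E→Port: bottleneck 2, flow now 14.
No augmenting path remains; maximum flow = 14.
In the residual graph, reachable from Depot: {Depot, A, D}.
Min-cut edges: Depot→B (7), D→Port (7); capacity 7 + 7 = 14.
This cut is saturated, so no flow can exceed 14.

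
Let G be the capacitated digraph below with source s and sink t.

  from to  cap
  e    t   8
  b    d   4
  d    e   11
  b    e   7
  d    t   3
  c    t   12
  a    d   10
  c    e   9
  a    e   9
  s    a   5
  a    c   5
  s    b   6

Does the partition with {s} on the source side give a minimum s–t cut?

Yes — it is a minimum cut (capacity 11).

Given cut capacity: 5 + 6 = 11.
Augment s→a→c→t: bottleneck 5, flow now 5.
Augment s→b→d→t: bottleneck 3, flow now 8.
Augment s→b→e→t: bottleneck 3, flow now 11.
No augmenting path remains; maximum flow = 11.
Cut capacity 11 equals the max flow, so it is a minimum cut.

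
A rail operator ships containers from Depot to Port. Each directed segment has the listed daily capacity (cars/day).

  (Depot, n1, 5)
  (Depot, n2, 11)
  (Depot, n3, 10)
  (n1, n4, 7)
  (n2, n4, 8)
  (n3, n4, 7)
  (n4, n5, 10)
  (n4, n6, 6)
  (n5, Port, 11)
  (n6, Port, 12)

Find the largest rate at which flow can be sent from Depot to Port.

16

Augment Depot→n1→n4→n5→Port: bottleneck 5, flow now 5.
Augment Depot→n2→n4→n5→Port: bottleneck 5, flow now 10.
Augment Depot→n2→n4→n6→Port: bottleneck 3, flow now 13.
Augment Depot→n3→n4→n6→Port: bottleneck 3, flow now 16.
No augmenting path remains; maximum flow = 16.
In the residual graph, reachable from Depot: {Depot, n1, n2, n3, n4}.
Min-cut edges: n4→n5 (10), n4→n6 (6); capacity 10 + 6 = 16.
This cut is saturated, so no flow can exceed 16.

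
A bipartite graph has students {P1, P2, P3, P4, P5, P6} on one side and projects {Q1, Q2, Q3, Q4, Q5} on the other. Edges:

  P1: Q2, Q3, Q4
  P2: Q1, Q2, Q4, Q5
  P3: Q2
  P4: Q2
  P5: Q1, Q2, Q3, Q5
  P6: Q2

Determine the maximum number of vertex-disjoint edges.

4

Unit-capacity flow: source→left, listed edges, right→sink; max matching = max flow.
Augmenting path P1→Q2 (+1); matched 1.
Augmenting path P2→Q1 (+1); matched 2.
Augmenting path P5→Q3 (+1); matched 3.
Augmenting path P3→Q2→P1→Q4 (+1); matched 4.
No augmenting path remains; maximum matching = 4.
König certificate: {P1, P2, P5, Q2} is a vertex cover of size 4 (every listed pair touches it), so no matching can be larger.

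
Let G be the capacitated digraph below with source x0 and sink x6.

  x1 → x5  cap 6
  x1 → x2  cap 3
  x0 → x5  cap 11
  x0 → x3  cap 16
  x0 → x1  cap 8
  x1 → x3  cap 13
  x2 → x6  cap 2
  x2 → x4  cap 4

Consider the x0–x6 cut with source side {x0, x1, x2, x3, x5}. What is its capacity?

Edges leaving {x0, x1, x2, x3, x5}: x2→x4 (4), x2→x6 (2).
Cut capacity = 4 + 2 = 6.

6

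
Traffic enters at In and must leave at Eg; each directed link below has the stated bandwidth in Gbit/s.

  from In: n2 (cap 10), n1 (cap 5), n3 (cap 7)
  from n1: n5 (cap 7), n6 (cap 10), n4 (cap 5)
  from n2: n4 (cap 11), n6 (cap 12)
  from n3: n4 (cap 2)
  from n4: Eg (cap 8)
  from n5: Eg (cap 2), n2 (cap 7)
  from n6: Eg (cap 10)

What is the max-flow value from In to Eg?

17

Augment In→n1→n4→Eg: bottleneck 5, flow now 5.
Augment In→n2→n4→Eg: bottleneck 3, flow now 8.
Augment In→n2→n6→Eg: bottleneck 7, flow now 15.
Augment In→n3→n4→n1→n5→Eg: bottleneck 2, flow now 17. (uses reverse residual edge)
No augmenting path remains; maximum flow = 17.
In the residual graph, reachable from In: {In, n3}.
Min-cut edges: In→n1 (5), In→n2 (10), n3→n4 (2); capacity 5 + 10 + 2 = 17.
This cut is saturated, so no flow can exceed 17.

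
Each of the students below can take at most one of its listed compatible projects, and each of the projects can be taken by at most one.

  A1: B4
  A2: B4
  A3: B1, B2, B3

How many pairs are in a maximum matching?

2

Unit-capacity flow: source→left, listed edges, right→sink; max matching = max flow.
Augmenting path A1→B4 (+1); matched 1.
Augmenting path A3→B1 (+1); matched 2.
No augmenting path remains; maximum matching = 2.
König certificate: {A3, B4} is a vertex cover of size 2 (every listed pair touches it), so no matching can be larger.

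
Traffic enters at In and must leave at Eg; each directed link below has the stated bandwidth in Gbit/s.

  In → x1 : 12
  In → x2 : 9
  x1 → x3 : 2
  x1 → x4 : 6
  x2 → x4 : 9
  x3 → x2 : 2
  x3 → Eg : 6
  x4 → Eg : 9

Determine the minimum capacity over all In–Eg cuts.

11

Augment In→x1→x3→Eg: bottleneck 2, flow now 2.
Augment In→x1→x4→Eg: bottleneck 6, flow now 8.
Augment In→x2→x4→Eg: bottleneck 3, flow now 11.
No augmenting path remains; maximum flow = 11.
By max-flow min-cut, the minimum cut capacity equals the max flow.
In the residual graph, reachable from In: {In, x1, x2, x4}.
Min-cut edges: x1→x3 (2), x4→Eg (9); capacity 2 + 9 = 11.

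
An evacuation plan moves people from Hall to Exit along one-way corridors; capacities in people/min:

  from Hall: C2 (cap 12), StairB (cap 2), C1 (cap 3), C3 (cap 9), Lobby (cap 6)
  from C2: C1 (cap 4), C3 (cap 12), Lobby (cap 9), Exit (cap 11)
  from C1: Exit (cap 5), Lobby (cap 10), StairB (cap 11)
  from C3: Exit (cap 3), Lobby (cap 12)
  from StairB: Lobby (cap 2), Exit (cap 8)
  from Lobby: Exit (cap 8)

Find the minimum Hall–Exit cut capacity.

Augment Hall→C2→Exit: bottleneck 11, flow now 11.
Augment Hall→C1→Exit: bottleneck 3, flow now 14.
Augment Hall→C3→Exit: bottleneck 3, flow now 17.
Augment Hall→StairB→Exit: bottleneck 2, flow now 19.
Augment Hall→Lobby→Exit: bottleneck 6, flow now 25.
Augment Hall→C2→C1→Exit: bottleneck 1, flow now 26.
Augment Hall→C3→Lobby→Exit: bottleneck 2, flow now 28.
No augmenting path remains; maximum flow = 28.
By max-flow min-cut, the minimum cut capacity equals the max flow.
In the residual graph, reachable from Hall: {Hall, C3, Lobby}.
Min-cut edges: Hall→C2 (12), Hall→C1 (3), Hall→StairB (2), C3→Exit (3), Lobby→Exit (8); capacity 12 + 3 + 2 + 3 + 8 = 28.

28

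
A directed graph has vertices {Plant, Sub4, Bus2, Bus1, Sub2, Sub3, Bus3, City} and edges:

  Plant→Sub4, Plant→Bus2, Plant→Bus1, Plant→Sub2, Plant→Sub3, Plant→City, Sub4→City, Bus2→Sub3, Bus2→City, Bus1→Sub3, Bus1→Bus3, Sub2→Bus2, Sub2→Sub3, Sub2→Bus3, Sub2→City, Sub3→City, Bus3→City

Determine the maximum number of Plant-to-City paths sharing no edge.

Assign every edge capacity 1; by Menger, the answer equals the max flow.
Path Plant→City (+1); total 1.
Path Plant→Sub4→City (+1); total 2.
Path Plant→Bus2→City (+1); total 3.
Path Plant→Sub2→City (+1); total 4.
Path Plant→Sub3→City (+1); total 5.
Path Plant→Bus1→Bus3→City (+1); total 6.
No residual Plant→City path; max flow = 6.
Certifying cut of size 6: {Plant→Bus1, Plant→Bus2, Plant→City, Plant→Sub2, Plant→Sub3, Plant→Sub4}.

6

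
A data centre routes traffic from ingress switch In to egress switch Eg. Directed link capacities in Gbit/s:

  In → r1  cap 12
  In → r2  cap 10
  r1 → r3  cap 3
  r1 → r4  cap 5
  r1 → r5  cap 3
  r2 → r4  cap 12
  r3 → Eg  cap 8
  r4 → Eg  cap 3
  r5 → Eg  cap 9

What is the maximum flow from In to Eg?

9

Augment In→r1→r3→Eg: bottleneck 3, flow now 3.
Augment In→r1→r4→Eg: bottleneck 3, flow now 6.
Augment In→r1→r5→Eg: bottleneck 3, flow now 9.
No augmenting path remains; maximum flow = 9.
In the residual graph, reachable from In: {In, r1, r2, r4}.
Min-cut edges: r1→r3 (3), r1→r5 (3), r4→Eg (3); capacity 3 + 3 + 3 = 9.
This cut is saturated, so no flow can exceed 9.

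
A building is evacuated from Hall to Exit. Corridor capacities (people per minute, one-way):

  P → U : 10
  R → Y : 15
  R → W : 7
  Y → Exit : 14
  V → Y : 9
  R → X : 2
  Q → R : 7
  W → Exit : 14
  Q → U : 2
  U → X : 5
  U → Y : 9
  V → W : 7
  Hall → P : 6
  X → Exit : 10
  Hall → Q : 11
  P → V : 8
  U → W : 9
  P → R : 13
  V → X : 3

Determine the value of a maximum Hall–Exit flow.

15

Augment Hall→P→R→W→Exit: bottleneck 6, flow now 6.
Augment Hall→Q→R→W→Exit: bottleneck 1, flow now 7.
Augment Hall→Q→R→X→Exit: bottleneck 2, flow now 9.
Augment Hall→Q→R→Y→Exit: bottleneck 4, flow now 13.
Augment Hall→Q→U→W→Exit: bottleneck 2, flow now 15.
No augmenting path remains; maximum flow = 15.
In the residual graph, reachable from Hall: {Hall, Q}.
Min-cut edges: Hall→P (6), Q→R (7), Q→U (2); capacity 6 + 7 + 2 = 15.
This cut is saturated, so no flow can exceed 15.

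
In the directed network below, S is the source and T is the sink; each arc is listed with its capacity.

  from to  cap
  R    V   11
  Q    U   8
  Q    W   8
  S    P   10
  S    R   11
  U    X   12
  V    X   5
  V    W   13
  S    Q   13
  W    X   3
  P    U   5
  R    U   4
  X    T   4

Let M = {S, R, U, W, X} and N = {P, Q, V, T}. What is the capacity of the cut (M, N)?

Edges leaving {S, R, U, W, X}: S→P (10), S→Q (13), R→V (11), X→T (4).
Cut capacity = 10 + 13 + 11 + 4 = 38.

38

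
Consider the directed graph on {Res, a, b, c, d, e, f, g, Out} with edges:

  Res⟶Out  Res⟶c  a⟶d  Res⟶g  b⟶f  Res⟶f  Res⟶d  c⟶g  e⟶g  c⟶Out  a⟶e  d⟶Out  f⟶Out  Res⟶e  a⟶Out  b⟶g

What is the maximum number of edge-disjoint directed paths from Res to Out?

Assign every edge capacity 1; by Menger, the answer equals the max flow.
Path Res→Out (+1); total 1.
Path Res→c→Out (+1); total 2.
Path Res→d→Out (+1); total 3.
Path Res→f→Out (+1); total 4.
No residual Res→Out path; max flow = 4.
Certifying cut of size 4: {Res→Out, Res→c, Res→d, Res→f}.

4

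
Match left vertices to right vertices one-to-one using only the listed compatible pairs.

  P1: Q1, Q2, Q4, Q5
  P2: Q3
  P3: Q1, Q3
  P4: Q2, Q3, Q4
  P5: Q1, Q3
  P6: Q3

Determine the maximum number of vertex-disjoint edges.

4

Unit-capacity flow: source→left, listed edges, right→sink; max matching = max flow.
Augmenting path P1→Q1 (+1); matched 1.
Augmenting path P2→Q3 (+1); matched 2.
Augmenting path P4→Q2 (+1); matched 3.
Augmenting path P3→Q1→P1→Q4 (+1); matched 4.
No augmenting path remains; maximum matching = 4.
König certificate: {P1, P4, Q1, Q3} is a vertex cover of size 4 (every listed pair touches it), so no matching can be larger.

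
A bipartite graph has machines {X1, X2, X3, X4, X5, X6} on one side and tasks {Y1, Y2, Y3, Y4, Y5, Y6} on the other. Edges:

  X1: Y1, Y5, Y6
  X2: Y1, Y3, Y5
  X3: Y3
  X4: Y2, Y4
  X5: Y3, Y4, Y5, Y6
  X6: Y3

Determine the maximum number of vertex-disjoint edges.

Unit-capacity flow: source→left, listed edges, right→sink; max matching = max flow.
Augmenting path X1→Y1 (+1); matched 1.
Augmenting path X2→Y3 (+1); matched 2.
Augmenting path X4→Y2 (+1); matched 3.
Augmenting path X5→Y4 (+1); matched 4.
Augmenting path X3→Y3→X2→Y5 (+1); matched 5.
No augmenting path remains; maximum matching = 5.
König certificate: {X1, X2, X4, X5, Y3} is a vertex cover of size 5 (every listed pair touches it), so no matching can be larger.

5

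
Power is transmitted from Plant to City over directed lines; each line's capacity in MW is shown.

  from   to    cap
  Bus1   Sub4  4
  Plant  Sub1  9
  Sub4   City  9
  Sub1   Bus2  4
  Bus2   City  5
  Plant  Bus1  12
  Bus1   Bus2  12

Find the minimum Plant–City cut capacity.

Augment Plant→Sub1→Bus2→City: bottleneck 4, flow now 4.
Augment Plant→Bus1→Bus2→City: bottleneck 1, flow now 5.
Augment Plant→Bus1→Sub4→City: bottleneck 4, flow now 9.
No augmenting path remains; maximum flow = 9.
By max-flow min-cut, the minimum cut capacity equals the max flow.
In the residual graph, reachable from Plant: {Plant, Sub1, Bus1, Bus2}.
Min-cut edges: Bus1→Sub4 (4), Bus2→City (5); capacity 4 + 5 = 9.

9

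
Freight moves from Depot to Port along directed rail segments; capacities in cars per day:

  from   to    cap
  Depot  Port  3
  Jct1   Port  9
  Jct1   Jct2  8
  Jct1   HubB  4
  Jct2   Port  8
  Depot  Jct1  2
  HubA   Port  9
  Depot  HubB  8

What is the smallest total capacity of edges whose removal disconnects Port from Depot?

Augment Depot→Port: bottleneck 3, flow now 3.
Augment Depot→Jct1→Port: bottleneck 2, flow now 5.
No augmenting path remains; maximum flow = 5.
By max-flow min-cut, the minimum cut capacity equals the max flow.
In the residual graph, reachable from Depot: {Depot, HubB}.
Min-cut edges: Depot→Jct1 (2), Depot→Port (3); capacity 2 + 3 = 5.

5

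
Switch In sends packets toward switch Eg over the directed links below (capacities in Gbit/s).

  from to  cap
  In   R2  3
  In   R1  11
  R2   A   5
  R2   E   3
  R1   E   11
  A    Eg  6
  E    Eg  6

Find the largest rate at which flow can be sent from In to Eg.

Augment In→R2→A→Eg: bottleneck 3, flow now 3.
Augment In→R1→E→Eg: bottleneck 6, flow now 9.
No augmenting path remains; maximum flow = 9.
In the residual graph, reachable from In: {In, R1, E}.
Min-cut edges: In→R2 (3), E→Eg (6); capacity 3 + 6 = 9.
This cut is saturated, so no flow can exceed 9.

9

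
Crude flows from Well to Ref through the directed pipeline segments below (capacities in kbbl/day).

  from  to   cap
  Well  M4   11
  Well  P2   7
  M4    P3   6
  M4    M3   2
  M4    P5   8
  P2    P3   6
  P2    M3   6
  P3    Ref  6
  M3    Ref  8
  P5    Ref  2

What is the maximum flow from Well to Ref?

Augment Well→M4→P3→Ref: bottleneck 6, flow now 6.
Augment Well→M4→M3→Ref: bottleneck 2, flow now 8.
Augment Well→M4→P5→Ref: bottleneck 2, flow now 10.
Augment Well→P2→M3→Ref: bottleneck 6, flow now 16.
No augmenting path remains; maximum flow = 16.
In the residual graph, reachable from Well: {Well, M4, P2, P3, P5}.
Min-cut edges: M4→M3 (2), P2→M3 (6), P3→Ref (6), P5→Ref (2); capacity 2 + 6 + 6 + 2 = 16.
This cut is saturated, so no flow can exceed 16.

16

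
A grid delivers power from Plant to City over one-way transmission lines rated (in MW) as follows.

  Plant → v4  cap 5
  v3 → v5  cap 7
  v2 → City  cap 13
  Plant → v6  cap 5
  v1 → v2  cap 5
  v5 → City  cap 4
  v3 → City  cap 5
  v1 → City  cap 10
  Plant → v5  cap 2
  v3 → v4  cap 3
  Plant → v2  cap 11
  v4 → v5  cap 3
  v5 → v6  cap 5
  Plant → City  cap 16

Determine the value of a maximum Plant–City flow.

Augment Plant→City: bottleneck 16, flow now 16.
Augment Plant→v2→City: bottleneck 11, flow now 27.
Augment Plant→v5→City: bottleneck 2, flow now 29.
Augment Plant→v4→v5→City: bottleneck 2, flow now 31.
No augmenting path remains; maximum flow = 31.
In the residual graph, reachable from Plant: {Plant, v4, v5, v6}.
Min-cut edges: Plant→v2 (11), Plant→City (16), v5→City (4); capacity 11 + 16 + 4 = 31.
This cut is saturated, so no flow can exceed 31.

31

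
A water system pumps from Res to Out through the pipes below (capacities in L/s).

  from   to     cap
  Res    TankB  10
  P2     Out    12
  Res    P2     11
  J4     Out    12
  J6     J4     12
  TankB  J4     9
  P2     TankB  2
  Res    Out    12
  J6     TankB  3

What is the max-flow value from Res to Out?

Augment Res→Out: bottleneck 12, flow now 12.
Augment Res→P2→Out: bottleneck 11, flow now 23.
Augment Res→TankB→J4→Out: bottleneck 9, flow now 32.
No augmenting path remains; maximum flow = 32.
In the residual graph, reachable from Res: {Res, TankB}.
Min-cut edges: Res→P2 (11), Res→Out (12), TankB→J4 (9); capacity 11 + 12 + 9 = 32.
This cut is saturated, so no flow can exceed 32.

32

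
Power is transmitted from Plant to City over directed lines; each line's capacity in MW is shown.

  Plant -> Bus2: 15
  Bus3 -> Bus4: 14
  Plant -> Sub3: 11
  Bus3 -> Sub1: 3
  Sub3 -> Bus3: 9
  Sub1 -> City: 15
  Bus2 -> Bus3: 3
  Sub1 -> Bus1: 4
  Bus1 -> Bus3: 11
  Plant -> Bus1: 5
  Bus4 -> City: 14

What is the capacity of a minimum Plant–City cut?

Augment Plant→Sub3→Bus3→Bus4→City: bottleneck 9, flow now 9.
Augment Plant→Bus2→Bus3→Bus4→City: bottleneck 3, flow now 12.
Augment Plant→Bus1→Bus3→Bus4→City: bottleneck 2, flow now 14.
Augment Plant→Bus1→Bus3→Sub1→City: bottleneck 3, flow now 17.
No augmenting path remains; maximum flow = 17.
By max-flow min-cut, the minimum cut capacity equals the max flow.
In the residual graph, reachable from Plant: {Plant, Sub3, Bus2}.
Min-cut edges: Plant→Bus1 (5), Sub3→Bus3 (9), Bus2→Bus3 (3); capacity 5 + 9 + 3 = 17.

17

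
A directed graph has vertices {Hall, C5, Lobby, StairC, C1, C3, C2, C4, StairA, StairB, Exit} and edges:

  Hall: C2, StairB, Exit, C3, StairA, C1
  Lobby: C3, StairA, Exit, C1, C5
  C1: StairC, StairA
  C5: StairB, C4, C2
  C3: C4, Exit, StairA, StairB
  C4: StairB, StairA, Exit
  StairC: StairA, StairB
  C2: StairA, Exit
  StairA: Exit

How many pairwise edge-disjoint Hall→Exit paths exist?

4

Assign every edge capacity 1; by Menger, the answer equals the max flow.
Path Hall→Exit (+1); total 1.
Path Hall→C3→Exit (+1); total 2.
Path Hall→C2→Exit (+1); total 3.
Path Hall→StairA→Exit (+1); total 4.
No residual Hall→Exit path; max flow = 4.
Certifying cut of size 4: {Hall→C2, Hall→C3, Hall→Exit, StairA→Exit}.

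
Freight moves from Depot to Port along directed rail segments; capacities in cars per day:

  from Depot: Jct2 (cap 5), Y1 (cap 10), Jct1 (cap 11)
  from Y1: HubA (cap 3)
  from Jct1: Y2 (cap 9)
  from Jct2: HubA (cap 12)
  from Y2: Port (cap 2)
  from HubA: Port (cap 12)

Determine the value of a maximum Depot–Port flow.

Augment Depot→Y1→HubA→Port: bottleneck 3, flow now 3.
Augment Depot→Jct1→Y2→Port: bottleneck 2, flow now 5.
Augment Depot→Jct2→HubA→Port: bottleneck 5, flow now 10.
No augmenting path remains; maximum flow = 10.
In the residual graph, reachable from Depot: {Depot, Y1, Jct1, Y2}.
Min-cut edges: Depot→Jct2 (5), Y1→HubA (3), Y2→Port (2); capacity 5 + 3 + 2 = 10.
This cut is saturated, so no flow can exceed 10.

10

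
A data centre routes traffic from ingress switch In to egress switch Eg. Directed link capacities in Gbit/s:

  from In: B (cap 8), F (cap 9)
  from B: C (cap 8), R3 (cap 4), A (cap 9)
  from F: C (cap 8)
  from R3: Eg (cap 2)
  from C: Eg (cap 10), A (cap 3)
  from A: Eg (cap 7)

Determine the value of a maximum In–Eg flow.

Augment In→B→R3→Eg: bottleneck 2, flow now 2.
Augment In→B→C→Eg: bottleneck 6, flow now 8.
Augment In→F→C→Eg: bottleneck 4, flow now 12.
Augment In→F→C→A→Eg: bottleneck 3, flow now 15.
Augment In→F→C→B→A→Eg: bottleneck 1, flow now 16. (uses reverse residual edge)
No augmenting path remains; maximum flow = 16.
In the residual graph, reachable from In: {In, F}.
Min-cut edges: In→B (8), F→C (8); capacity 8 + 8 = 16.
This cut is saturated, so no flow can exceed 16.

16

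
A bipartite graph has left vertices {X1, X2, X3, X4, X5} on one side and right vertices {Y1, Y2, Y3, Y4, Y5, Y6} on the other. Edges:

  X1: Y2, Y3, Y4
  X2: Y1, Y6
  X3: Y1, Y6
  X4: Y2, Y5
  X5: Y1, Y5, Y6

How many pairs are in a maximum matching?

5

Unit-capacity flow: source→left, listed edges, right→sink; max matching = max flow.
Augmenting path X1→Y2 (+1); matched 1.
Augmenting path X2→Y1 (+1); matched 2.
Augmenting path X3→Y6 (+1); matched 3.
Augmenting path X4→Y5 (+1); matched 4.
Augmenting path X5→Y5→X4→Y2→X1→Y3 (+1); matched 5.
No augmenting path remains; maximum matching = 5.
König certificate: {X1, X2, X3, X4, X5} is a vertex cover of size 5 (every listed pair touches it), so no matching can be larger.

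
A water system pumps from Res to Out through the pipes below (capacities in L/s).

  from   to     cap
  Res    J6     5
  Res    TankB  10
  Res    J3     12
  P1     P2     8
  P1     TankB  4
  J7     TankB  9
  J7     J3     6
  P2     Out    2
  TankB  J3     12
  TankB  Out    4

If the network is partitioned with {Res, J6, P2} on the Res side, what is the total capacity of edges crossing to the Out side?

Edges leaving {Res, J6, P2}: Res→TankB (10), Res→J3 (12), P2→Out (2).
Cut capacity = 10 + 12 + 2 = 24.

24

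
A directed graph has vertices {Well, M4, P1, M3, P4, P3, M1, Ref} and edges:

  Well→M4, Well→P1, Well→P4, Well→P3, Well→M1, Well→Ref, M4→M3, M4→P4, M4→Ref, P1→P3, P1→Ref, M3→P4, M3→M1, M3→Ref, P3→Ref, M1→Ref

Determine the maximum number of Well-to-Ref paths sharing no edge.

Assign every edge capacity 1; by Menger, the answer equals the max flow.
Path Well→Ref (+1); total 1.
Path Well→M4→Ref (+1); total 2.
Path Well→P1→Ref (+1); total 3.
Path Well→P3→Ref (+1); total 4.
Path Well→M1→Ref (+1); total 5.
No residual Well→Ref path; max flow = 5.
Certifying cut of size 5: {Well→M1, Well→M4, Well→P1, Well→P3, Well→Ref}.

5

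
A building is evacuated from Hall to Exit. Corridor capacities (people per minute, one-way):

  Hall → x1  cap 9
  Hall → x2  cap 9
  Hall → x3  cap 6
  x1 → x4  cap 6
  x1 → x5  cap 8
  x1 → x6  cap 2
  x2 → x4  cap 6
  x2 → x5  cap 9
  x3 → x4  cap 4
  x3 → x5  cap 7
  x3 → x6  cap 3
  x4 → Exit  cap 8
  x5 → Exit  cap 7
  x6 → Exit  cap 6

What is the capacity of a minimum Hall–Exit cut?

20

Augment Hall→x1→x4→Exit: bottleneck 6, flow now 6.
Augment Hall→x1→x5→Exit: bottleneck 3, flow now 9.
Augment Hall→x2→x4→Exit: bottleneck 2, flow now 11.
Augment Hall→x2→x5→Exit: bottleneck 4, flow now 15.
Augment Hall→x3→x6→Exit: bottleneck 3, flow now 18.
Augment Hall→x2→x4→x1→x6→Exit: bottleneck 2, flow now 20. (uses reverse residual edge)
No augmenting path remains; maximum flow = 20.
By max-flow min-cut, the minimum cut capacity equals the max flow.
In the residual graph, reachable from Hall: {Hall, x1, x2, x3, x4, x5}.
Min-cut edges: x1→x6 (2), x3→x6 (3), x4→Exit (8), x5→Exit (7); capacity 2 + 3 + 8 + 7 = 20.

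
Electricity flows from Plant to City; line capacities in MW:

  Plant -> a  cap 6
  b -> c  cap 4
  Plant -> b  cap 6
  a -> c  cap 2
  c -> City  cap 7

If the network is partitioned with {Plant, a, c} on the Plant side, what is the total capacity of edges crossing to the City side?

13

Edges leaving {Plant, a, c}: Plant→b (6), c→City (7).
Cut capacity = 6 + 7 = 13.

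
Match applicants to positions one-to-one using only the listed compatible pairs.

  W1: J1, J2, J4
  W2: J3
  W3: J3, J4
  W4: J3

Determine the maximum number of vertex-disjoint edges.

3

Unit-capacity flow: source→left, listed edges, right→sink; max matching = max flow.
Augmenting path W1→J1 (+1); matched 1.
Augmenting path W2→J3 (+1); matched 2.
Augmenting path W3→J4 (+1); matched 3.
No augmenting path remains; maximum matching = 3.
König certificate: {W1, W3, J3} is a vertex cover of size 3 (every listed pair touches it), so no matching can be larger.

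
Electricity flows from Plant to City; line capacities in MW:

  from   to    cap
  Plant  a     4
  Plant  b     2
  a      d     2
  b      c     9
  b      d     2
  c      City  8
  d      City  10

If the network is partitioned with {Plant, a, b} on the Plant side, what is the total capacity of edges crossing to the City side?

13

Edges leaving {Plant, a, b}: a→d (2), b→c (9), b→d (2).
Cut capacity = 2 + 9 + 2 = 13.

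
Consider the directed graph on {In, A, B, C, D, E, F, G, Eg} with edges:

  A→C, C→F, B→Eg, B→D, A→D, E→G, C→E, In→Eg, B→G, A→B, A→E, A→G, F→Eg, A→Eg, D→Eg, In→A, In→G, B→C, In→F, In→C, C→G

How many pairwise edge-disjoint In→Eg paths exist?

3

Assign every edge capacity 1; by Menger, the answer equals the max flow.
Path In→Eg (+1); total 1.
Path In→A→Eg (+1); total 2.
Path In→F→Eg (+1); total 3.
No residual In→Eg path; max flow = 3.
Certifying cut of size 3: {F→Eg, In→A, In→Eg}.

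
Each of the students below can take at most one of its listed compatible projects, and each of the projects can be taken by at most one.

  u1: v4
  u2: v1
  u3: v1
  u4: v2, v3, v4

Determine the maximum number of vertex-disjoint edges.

3

Unit-capacity flow: source→left, listed edges, right→sink; max matching = max flow.
Augmenting path u1→v4 (+1); matched 1.
Augmenting path u2→v1 (+1); matched 2.
Augmenting path u4→v2 (+1); matched 3.
No augmenting path remains; maximum matching = 3.
König certificate: {u1, u4, v1} is a vertex cover of size 3 (every listed pair touches it), so no matching can be larger.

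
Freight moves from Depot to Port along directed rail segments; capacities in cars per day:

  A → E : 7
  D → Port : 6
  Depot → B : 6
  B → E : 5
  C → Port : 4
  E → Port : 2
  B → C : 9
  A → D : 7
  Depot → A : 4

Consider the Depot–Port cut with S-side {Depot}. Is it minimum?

Given cut capacity: 4 + 6 = 10.
Augment Depot→A→D→Port: bottleneck 4, flow now 4.
Augment Depot→B→C→Port: bottleneck 4, flow now 8.
Augment Depot→B→E→Port: bottleneck 2, flow now 10.
No augmenting path remains; maximum flow = 10.
Cut capacity 10 equals the max flow, so it is a minimum cut.

Yes — it is a minimum cut (capacity 10).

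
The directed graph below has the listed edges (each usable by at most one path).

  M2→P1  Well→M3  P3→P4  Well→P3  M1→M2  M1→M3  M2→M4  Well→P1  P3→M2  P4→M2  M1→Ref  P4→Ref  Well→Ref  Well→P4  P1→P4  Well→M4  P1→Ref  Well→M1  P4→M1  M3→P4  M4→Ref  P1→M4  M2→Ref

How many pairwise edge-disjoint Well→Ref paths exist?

6

Assign every edge capacity 1; by Menger, the answer equals the max flow.
Path Well→Ref (+1); total 1.
Path Well→M1→Ref (+1); total 2.
Path Well→P1→Ref (+1); total 3.
Path Well→M4→Ref (+1); total 4.
Path Well→P4→Ref (+1); total 5.
Path Well→P3→M2→Ref (+1); total 6.
No residual Well→Ref path; max flow = 6.
Certifying cut of size 6: {M1→Ref, M2→Ref, M4→Ref, P1→Ref, P4→Ref, Well→Ref}.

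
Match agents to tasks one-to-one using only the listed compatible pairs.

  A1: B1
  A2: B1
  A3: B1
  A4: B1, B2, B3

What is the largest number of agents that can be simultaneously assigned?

2

Unit-capacity flow: source→left, listed edges, right→sink; max matching = max flow.
Augmenting path A1→B1 (+1); matched 1.
Augmenting path A4→B2 (+1); matched 2.
No augmenting path remains; maximum matching = 2.
König certificate: {A4, B1} is a vertex cover of size 2 (every listed pair touches it), so no matching can be larger.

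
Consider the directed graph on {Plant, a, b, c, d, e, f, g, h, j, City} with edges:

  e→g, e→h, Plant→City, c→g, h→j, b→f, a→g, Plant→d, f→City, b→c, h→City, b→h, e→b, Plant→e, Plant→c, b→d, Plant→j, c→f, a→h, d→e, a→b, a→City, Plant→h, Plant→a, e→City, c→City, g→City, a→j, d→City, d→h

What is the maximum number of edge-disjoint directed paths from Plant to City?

6

Assign every edge capacity 1; by Menger, the answer equals the max flow.
Path Plant→City (+1); total 1.
Path Plant→a→City (+1); total 2.
Path Plant→c→City (+1); total 3.
Path Plant→d→City (+1); total 4.
Path Plant→e→City (+1); total 5.
Path Plant→h→City (+1); total 6.
No residual Plant→City path; max flow = 6.
Certifying cut of size 6: {Plant→City, Plant→a, Plant→c, Plant→d, Plant→e, Plant→h}.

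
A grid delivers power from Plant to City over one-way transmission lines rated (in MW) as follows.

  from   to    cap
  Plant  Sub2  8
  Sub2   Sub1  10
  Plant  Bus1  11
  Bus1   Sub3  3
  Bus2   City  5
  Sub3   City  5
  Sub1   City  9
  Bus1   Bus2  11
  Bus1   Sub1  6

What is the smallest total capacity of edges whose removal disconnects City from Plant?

Augment Plant→Sub2→Sub1→City: bottleneck 8, flow now 8.
Augment Plant→Bus1→Sub1→City: bottleneck 1, flow now 9.
Augment Plant→Bus1→Sub3→City: bottleneck 3, flow now 12.
Augment Plant→Bus1→Bus2→City: bottleneck 5, flow now 17.
No augmenting path remains; maximum flow = 17.
By max-flow min-cut, the minimum cut capacity equals the max flow.
In the residual graph, reachable from Plant: {Plant, Sub2, Bus1, Sub1, Bus2}.
Min-cut edges: Bus1→Sub3 (3), Sub1→City (9), Bus2→City (5); capacity 3 + 9 + 5 = 17.

17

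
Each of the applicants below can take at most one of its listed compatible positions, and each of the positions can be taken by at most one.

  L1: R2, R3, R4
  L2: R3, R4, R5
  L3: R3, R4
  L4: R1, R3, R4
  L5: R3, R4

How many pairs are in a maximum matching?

Unit-capacity flow: source→left, listed edges, right→sink; max matching = max flow.
Augmenting path L1→R2 (+1); matched 1.
Augmenting path L2→R3 (+1); matched 2.
Augmenting path L3→R4 (+1); matched 3.
Augmenting path L4→R1 (+1); matched 4.
Augmenting path L5→R3→L2→R5 (+1); matched 5.
No augmenting path remains; maximum matching = 5.
König certificate: {L1, L2, L3, L4, L5} is a vertex cover of size 5 (every listed pair touches it), so no matching can be larger.

5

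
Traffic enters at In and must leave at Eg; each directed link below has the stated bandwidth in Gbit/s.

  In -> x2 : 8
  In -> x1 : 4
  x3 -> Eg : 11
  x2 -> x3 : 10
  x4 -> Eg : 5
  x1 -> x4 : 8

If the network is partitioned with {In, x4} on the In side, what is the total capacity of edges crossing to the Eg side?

Edges leaving {In, x4}: In→x1 (4), In→x2 (8), x4→Eg (5).
Cut capacity = 4 + 8 + 5 = 17.

17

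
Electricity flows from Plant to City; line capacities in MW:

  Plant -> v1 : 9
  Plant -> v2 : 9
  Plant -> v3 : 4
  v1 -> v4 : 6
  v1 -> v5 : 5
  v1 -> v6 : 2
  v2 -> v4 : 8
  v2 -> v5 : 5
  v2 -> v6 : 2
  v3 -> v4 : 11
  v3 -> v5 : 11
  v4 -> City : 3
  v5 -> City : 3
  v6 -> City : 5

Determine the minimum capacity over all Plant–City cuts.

Augment Plant→v1→v4→City: bottleneck 3, flow now 3.
Augment Plant→v1→v5→City: bottleneck 3, flow now 6.
Augment Plant→v1→v6→City: bottleneck 2, flow now 8.
Augment Plant→v2→v6→City: bottleneck 2, flow now 10.
No augmenting path remains; maximum flow = 10.
By max-flow min-cut, the minimum cut capacity equals the max flow.
In the residual graph, reachable from Plant: {Plant, v1, v2, v3, v4, v5}.
Min-cut edges: v1→v6 (2), v2→v6 (2), v4→City (3), v5→City (3); capacity 2 + 2 + 3 + 3 = 10.

10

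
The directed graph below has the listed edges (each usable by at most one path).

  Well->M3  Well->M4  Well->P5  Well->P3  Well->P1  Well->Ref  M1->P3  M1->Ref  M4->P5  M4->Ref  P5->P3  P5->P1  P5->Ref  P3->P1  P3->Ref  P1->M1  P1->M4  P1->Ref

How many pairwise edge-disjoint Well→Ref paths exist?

5

Assign every edge capacity 1; by Menger, the answer equals the max flow.
Path Well→Ref (+1); total 1.
Path Well→M4→Ref (+1); total 2.
Path Well→P5→Ref (+1); total 3.
Path Well→P3→Ref (+1); total 4.
Path Well→P1→Ref (+1); total 5.
No residual Well→Ref path; max flow = 5.
Certifying cut of size 5: {Well→M4, Well→P1, Well→P3, Well→P5, Well→Ref}.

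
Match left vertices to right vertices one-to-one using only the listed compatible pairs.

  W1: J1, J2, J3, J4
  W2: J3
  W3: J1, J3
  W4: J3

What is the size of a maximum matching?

Unit-capacity flow: source→left, listed edges, right→sink; max matching = max flow.
Augmenting path W1→J1 (+1); matched 1.
Augmenting path W2→J3 (+1); matched 2.
Augmenting path W3→J1→W1→J2 (+1); matched 3.
No augmenting path remains; maximum matching = 3.
König certificate: {W1, W3, J3} is a vertex cover of size 3 (every listed pair touches it), so no matching can be larger.

3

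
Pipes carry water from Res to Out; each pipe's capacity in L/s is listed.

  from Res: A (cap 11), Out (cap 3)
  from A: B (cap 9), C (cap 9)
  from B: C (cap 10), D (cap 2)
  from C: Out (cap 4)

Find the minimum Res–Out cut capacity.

Augment Res→Out: bottleneck 3, flow now 3.
Augment Res→A→C→Out: bottleneck 4, flow now 7.
No augmenting path remains; maximum flow = 7.
By max-flow min-cut, the minimum cut capacity equals the max flow.
In the residual graph, reachable from Res: {Res, A, B, C, D}.
Min-cut edges: Res→Out (3), C→Out (4); capacity 3 + 4 = 7.

7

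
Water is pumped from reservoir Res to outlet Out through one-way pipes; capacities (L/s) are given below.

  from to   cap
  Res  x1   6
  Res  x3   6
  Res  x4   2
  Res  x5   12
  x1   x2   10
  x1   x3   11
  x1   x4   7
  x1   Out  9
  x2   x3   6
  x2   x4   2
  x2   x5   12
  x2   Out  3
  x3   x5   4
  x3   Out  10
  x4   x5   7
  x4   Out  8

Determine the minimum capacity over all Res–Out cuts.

14

Augment Res→x1→Out: bottleneck 6, flow now 6.
Augment Res→x3→Out: bottleneck 6, flow now 12.
Augment Res→x4→Out: bottleneck 2, flow now 14.
No augmenting path remains; maximum flow = 14.
By max-flow min-cut, the minimum cut capacity equals the max flow.
In the residual graph, reachable from Res: {Res, x5}.
Min-cut edges: Res→x1 (6), Res→x3 (6), Res→x4 (2); capacity 6 + 6 + 2 = 14.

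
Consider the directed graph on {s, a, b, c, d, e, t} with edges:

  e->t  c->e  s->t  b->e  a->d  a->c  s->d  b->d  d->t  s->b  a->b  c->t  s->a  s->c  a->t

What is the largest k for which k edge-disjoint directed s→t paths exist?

Assign every edge capacity 1; by Menger, the answer equals the max flow.
Path s→t (+1); total 1.
Path s→a→t (+1); total 2.
Path s→c→t (+1); total 3.
Path s→d→t (+1); total 4.
Path s→b→e→t (+1); total 5.
No residual s→t path; max flow = 5.
Certifying cut of size 5: {s→a, s→b, s→c, s→d, s→t}.

5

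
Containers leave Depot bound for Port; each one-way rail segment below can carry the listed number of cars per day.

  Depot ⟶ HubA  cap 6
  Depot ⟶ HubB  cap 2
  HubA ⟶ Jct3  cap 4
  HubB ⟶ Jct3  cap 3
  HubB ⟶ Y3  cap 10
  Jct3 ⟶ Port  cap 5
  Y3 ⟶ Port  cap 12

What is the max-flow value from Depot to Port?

6

Augment Depot→HubA→Jct3→Port: bottleneck 4, flow now 4.
Augment Depot→HubB→Jct3→Port: bottleneck 1, flow now 5.
Augment Depot→HubB→Y3→Port: bottleneck 1, flow now 6.
No augmenting path remains; maximum flow = 6.
In the residual graph, reachable from Depot: {Depot, HubA}.
Min-cut edges: Depot→HubB (2), HubA→Jct3 (4); capacity 2 + 4 = 6.
This cut is saturated, so no flow can exceed 6.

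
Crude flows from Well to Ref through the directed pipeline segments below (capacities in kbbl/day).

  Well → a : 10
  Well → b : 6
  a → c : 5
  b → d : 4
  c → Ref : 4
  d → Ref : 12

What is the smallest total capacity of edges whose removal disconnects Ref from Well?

Augment Well→a→c→Ref: bottleneck 4, flow now 4.
Augment Well→b→d→Ref: bottleneck 4, flow now 8.
No augmenting path remains; maximum flow = 8.
By max-flow min-cut, the minimum cut capacity equals the max flow.
In the residual graph, reachable from Well: {Well, a, b, c}.
Min-cut edges: b→d (4), c→Ref (4); capacity 4 + 4 = 8.

8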